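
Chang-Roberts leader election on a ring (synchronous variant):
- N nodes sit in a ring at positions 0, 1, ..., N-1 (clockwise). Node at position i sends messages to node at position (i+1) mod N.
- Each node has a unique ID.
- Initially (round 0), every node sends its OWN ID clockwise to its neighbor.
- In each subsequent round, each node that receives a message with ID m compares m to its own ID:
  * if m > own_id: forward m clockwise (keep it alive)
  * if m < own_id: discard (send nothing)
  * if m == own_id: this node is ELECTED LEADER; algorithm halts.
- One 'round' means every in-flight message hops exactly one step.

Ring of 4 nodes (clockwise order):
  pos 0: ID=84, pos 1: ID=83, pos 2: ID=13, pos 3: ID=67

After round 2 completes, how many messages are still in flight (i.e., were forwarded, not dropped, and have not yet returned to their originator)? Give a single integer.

Round 1: pos1(id83) recv 84: fwd; pos2(id13) recv 83: fwd; pos3(id67) recv 13: drop; pos0(id84) recv 67: drop
Round 2: pos2(id13) recv 84: fwd; pos3(id67) recv 83: fwd
After round 2: 2 messages still in flight

Answer: 2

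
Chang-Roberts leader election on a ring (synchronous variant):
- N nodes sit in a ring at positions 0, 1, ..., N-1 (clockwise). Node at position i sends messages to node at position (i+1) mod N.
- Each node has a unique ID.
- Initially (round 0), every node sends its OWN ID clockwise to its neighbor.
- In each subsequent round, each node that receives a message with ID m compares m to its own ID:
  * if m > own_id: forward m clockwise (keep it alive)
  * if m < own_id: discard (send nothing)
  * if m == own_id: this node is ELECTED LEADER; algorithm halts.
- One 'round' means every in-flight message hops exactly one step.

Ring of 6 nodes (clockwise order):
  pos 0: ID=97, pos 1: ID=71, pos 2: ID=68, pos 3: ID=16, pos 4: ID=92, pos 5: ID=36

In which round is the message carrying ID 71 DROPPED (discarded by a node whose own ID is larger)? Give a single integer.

Round 1: pos1(id71) recv 97: fwd; pos2(id68) recv 71: fwd; pos3(id16) recv 68: fwd; pos4(id92) recv 16: drop; pos5(id36) recv 92: fwd; pos0(id97) recv 36: drop
Round 2: pos2(id68) recv 97: fwd; pos3(id16) recv 71: fwd; pos4(id92) recv 68: drop; pos0(id97) recv 92: drop
Round 3: pos3(id16) recv 97: fwd; pos4(id92) recv 71: drop
Round 4: pos4(id92) recv 97: fwd
Round 5: pos5(id36) recv 97: fwd
Round 6: pos0(id97) recv 97: ELECTED
Message ID 71 originates at pos 1; dropped at pos 4 in round 3

Answer: 3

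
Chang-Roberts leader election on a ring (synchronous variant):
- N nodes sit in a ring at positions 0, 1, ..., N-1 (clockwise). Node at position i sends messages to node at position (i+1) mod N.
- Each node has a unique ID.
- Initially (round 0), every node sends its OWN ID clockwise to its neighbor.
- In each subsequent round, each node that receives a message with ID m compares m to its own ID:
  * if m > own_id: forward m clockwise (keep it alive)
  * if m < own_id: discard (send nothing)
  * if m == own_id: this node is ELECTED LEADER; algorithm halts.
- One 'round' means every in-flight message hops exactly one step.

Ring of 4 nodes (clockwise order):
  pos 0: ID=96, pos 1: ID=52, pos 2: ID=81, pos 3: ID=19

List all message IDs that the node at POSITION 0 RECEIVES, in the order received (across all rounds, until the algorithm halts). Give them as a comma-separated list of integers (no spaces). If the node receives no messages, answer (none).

Round 1: pos1(id52) recv 96: fwd; pos2(id81) recv 52: drop; pos3(id19) recv 81: fwd; pos0(id96) recv 19: drop
Round 2: pos2(id81) recv 96: fwd; pos0(id96) recv 81: drop
Round 3: pos3(id19) recv 96: fwd
Round 4: pos0(id96) recv 96: ELECTED

Answer: 19,81,96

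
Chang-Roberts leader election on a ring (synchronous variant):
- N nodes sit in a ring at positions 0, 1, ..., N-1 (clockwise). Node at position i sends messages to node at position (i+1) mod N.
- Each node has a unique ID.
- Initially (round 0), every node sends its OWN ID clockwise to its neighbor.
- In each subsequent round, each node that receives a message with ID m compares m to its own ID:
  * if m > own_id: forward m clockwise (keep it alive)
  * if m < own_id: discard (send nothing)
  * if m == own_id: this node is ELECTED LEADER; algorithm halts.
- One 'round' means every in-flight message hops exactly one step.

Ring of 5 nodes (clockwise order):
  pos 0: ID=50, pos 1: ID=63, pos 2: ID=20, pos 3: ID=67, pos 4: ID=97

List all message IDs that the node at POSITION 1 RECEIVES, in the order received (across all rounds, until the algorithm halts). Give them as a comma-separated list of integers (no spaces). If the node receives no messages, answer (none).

Round 1: pos1(id63) recv 50: drop; pos2(id20) recv 63: fwd; pos3(id67) recv 20: drop; pos4(id97) recv 67: drop; pos0(id50) recv 97: fwd
Round 2: pos3(id67) recv 63: drop; pos1(id63) recv 97: fwd
Round 3: pos2(id20) recv 97: fwd
Round 4: pos3(id67) recv 97: fwd
Round 5: pos4(id97) recv 97: ELECTED

Answer: 50,97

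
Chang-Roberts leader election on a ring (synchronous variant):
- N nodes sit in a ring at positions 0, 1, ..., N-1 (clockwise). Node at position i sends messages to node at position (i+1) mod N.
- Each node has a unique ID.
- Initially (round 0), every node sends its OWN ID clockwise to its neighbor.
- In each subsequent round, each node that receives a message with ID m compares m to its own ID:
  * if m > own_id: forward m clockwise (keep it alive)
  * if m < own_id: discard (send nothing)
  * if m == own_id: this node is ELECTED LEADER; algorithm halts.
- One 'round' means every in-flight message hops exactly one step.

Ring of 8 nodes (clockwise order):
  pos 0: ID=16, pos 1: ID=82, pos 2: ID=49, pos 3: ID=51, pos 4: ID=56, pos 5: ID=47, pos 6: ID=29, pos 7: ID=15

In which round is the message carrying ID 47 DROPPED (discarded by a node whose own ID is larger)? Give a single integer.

Round 1: pos1(id82) recv 16: drop; pos2(id49) recv 82: fwd; pos3(id51) recv 49: drop; pos4(id56) recv 51: drop; pos5(id47) recv 56: fwd; pos6(id29) recv 47: fwd; pos7(id15) recv 29: fwd; pos0(id16) recv 15: drop
Round 2: pos3(id51) recv 82: fwd; pos6(id29) recv 56: fwd; pos7(id15) recv 47: fwd; pos0(id16) recv 29: fwd
Round 3: pos4(id56) recv 82: fwd; pos7(id15) recv 56: fwd; pos0(id16) recv 47: fwd; pos1(id82) recv 29: drop
Round 4: pos5(id47) recv 82: fwd; pos0(id16) recv 56: fwd; pos1(id82) recv 47: drop
Round 5: pos6(id29) recv 82: fwd; pos1(id82) recv 56: drop
Round 6: pos7(id15) recv 82: fwd
Round 7: pos0(id16) recv 82: fwd
Round 8: pos1(id82) recv 82: ELECTED
Message ID 47 originates at pos 5; dropped at pos 1 in round 4

Answer: 4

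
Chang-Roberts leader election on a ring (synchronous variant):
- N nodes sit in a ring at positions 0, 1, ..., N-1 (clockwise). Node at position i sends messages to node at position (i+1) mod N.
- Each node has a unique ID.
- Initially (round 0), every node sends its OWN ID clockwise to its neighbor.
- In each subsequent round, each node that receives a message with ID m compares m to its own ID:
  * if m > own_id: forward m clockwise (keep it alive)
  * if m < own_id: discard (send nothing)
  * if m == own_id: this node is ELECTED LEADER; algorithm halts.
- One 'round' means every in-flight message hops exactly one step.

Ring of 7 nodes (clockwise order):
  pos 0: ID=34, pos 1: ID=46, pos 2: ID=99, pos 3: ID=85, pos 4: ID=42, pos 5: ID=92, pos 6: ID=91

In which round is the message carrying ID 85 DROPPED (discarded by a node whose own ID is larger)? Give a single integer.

Answer: 2

Derivation:
Round 1: pos1(id46) recv 34: drop; pos2(id99) recv 46: drop; pos3(id85) recv 99: fwd; pos4(id42) recv 85: fwd; pos5(id92) recv 42: drop; pos6(id91) recv 92: fwd; pos0(id34) recv 91: fwd
Round 2: pos4(id42) recv 99: fwd; pos5(id92) recv 85: drop; pos0(id34) recv 92: fwd; pos1(id46) recv 91: fwd
Round 3: pos5(id92) recv 99: fwd; pos1(id46) recv 92: fwd; pos2(id99) recv 91: drop
Round 4: pos6(id91) recv 99: fwd; pos2(id99) recv 92: drop
Round 5: pos0(id34) recv 99: fwd
Round 6: pos1(id46) recv 99: fwd
Round 7: pos2(id99) recv 99: ELECTED
Message ID 85 originates at pos 3; dropped at pos 5 in round 2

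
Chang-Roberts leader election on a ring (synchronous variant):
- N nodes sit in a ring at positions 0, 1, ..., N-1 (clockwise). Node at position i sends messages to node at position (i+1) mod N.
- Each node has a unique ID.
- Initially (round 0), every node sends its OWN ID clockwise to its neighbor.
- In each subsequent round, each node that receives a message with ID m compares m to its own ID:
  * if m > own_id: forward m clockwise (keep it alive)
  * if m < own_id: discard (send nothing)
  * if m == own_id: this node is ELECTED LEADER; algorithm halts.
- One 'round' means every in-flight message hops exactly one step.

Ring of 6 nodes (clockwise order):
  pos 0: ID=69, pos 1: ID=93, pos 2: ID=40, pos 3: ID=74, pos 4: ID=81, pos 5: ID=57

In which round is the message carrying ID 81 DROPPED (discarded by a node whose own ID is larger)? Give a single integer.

Answer: 3

Derivation:
Round 1: pos1(id93) recv 69: drop; pos2(id40) recv 93: fwd; pos3(id74) recv 40: drop; pos4(id81) recv 74: drop; pos5(id57) recv 81: fwd; pos0(id69) recv 57: drop
Round 2: pos3(id74) recv 93: fwd; pos0(id69) recv 81: fwd
Round 3: pos4(id81) recv 93: fwd; pos1(id93) recv 81: drop
Round 4: pos5(id57) recv 93: fwd
Round 5: pos0(id69) recv 93: fwd
Round 6: pos1(id93) recv 93: ELECTED
Message ID 81 originates at pos 4; dropped at pos 1 in round 3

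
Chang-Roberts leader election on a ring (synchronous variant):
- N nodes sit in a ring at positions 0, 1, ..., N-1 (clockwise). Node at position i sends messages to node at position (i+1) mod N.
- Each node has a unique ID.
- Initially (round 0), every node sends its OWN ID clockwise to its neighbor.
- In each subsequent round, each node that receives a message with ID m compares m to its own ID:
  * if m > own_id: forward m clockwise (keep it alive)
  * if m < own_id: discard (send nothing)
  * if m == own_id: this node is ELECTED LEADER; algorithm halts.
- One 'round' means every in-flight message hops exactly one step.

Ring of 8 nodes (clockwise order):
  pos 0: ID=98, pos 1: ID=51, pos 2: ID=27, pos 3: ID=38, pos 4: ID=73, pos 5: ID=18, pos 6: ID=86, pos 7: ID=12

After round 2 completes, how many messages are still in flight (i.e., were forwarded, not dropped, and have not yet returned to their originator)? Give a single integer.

Round 1: pos1(id51) recv 98: fwd; pos2(id27) recv 51: fwd; pos3(id38) recv 27: drop; pos4(id73) recv 38: drop; pos5(id18) recv 73: fwd; pos6(id86) recv 18: drop; pos7(id12) recv 86: fwd; pos0(id98) recv 12: drop
Round 2: pos2(id27) recv 98: fwd; pos3(id38) recv 51: fwd; pos6(id86) recv 73: drop; pos0(id98) recv 86: drop
After round 2: 2 messages still in flight

Answer: 2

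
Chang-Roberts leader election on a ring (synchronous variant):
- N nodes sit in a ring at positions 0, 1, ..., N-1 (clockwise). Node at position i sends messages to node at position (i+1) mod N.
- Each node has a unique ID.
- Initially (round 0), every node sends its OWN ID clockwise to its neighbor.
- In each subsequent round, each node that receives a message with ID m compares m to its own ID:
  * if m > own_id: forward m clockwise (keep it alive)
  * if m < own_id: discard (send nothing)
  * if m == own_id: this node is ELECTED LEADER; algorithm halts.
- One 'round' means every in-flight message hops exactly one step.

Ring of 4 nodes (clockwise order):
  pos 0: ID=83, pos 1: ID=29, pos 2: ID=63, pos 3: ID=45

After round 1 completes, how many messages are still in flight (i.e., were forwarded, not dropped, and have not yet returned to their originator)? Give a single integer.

Answer: 2

Derivation:
Round 1: pos1(id29) recv 83: fwd; pos2(id63) recv 29: drop; pos3(id45) recv 63: fwd; pos0(id83) recv 45: drop
After round 1: 2 messages still in flight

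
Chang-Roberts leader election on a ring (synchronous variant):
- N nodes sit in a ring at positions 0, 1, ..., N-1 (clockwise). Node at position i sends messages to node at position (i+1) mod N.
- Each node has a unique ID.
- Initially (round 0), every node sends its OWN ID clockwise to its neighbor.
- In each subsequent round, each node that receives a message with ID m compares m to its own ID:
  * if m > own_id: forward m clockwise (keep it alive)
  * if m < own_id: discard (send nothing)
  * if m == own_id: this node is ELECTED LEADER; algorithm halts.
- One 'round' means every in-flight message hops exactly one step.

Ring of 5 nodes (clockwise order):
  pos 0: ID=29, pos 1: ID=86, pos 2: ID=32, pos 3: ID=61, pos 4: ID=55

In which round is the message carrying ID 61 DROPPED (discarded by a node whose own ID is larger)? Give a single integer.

Round 1: pos1(id86) recv 29: drop; pos2(id32) recv 86: fwd; pos3(id61) recv 32: drop; pos4(id55) recv 61: fwd; pos0(id29) recv 55: fwd
Round 2: pos3(id61) recv 86: fwd; pos0(id29) recv 61: fwd; pos1(id86) recv 55: drop
Round 3: pos4(id55) recv 86: fwd; pos1(id86) recv 61: drop
Round 4: pos0(id29) recv 86: fwd
Round 5: pos1(id86) recv 86: ELECTED
Message ID 61 originates at pos 3; dropped at pos 1 in round 3

Answer: 3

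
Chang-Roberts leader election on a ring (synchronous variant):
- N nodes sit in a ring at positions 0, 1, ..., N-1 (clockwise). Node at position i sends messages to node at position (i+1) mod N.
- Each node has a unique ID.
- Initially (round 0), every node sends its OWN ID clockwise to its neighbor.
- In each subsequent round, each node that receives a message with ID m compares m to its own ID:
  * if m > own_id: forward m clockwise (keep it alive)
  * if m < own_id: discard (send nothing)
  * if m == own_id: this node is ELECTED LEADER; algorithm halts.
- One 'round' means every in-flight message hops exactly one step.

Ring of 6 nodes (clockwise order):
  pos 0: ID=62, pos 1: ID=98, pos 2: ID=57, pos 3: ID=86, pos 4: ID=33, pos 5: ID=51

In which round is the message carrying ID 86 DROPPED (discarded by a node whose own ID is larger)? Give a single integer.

Round 1: pos1(id98) recv 62: drop; pos2(id57) recv 98: fwd; pos3(id86) recv 57: drop; pos4(id33) recv 86: fwd; pos5(id51) recv 33: drop; pos0(id62) recv 51: drop
Round 2: pos3(id86) recv 98: fwd; pos5(id51) recv 86: fwd
Round 3: pos4(id33) recv 98: fwd; pos0(id62) recv 86: fwd
Round 4: pos5(id51) recv 98: fwd; pos1(id98) recv 86: drop
Round 5: pos0(id62) recv 98: fwd
Round 6: pos1(id98) recv 98: ELECTED
Message ID 86 originates at pos 3; dropped at pos 1 in round 4

Answer: 4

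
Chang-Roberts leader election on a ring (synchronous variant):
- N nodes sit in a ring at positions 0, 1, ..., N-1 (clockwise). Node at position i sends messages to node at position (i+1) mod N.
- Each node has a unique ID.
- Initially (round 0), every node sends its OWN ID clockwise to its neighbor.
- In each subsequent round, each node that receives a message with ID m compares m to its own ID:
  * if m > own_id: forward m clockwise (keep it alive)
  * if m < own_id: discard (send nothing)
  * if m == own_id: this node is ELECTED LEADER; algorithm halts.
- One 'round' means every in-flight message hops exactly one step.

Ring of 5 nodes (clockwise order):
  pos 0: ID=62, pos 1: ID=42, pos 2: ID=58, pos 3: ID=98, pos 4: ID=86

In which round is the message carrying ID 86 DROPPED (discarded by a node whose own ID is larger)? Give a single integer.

Answer: 4

Derivation:
Round 1: pos1(id42) recv 62: fwd; pos2(id58) recv 42: drop; pos3(id98) recv 58: drop; pos4(id86) recv 98: fwd; pos0(id62) recv 86: fwd
Round 2: pos2(id58) recv 62: fwd; pos0(id62) recv 98: fwd; pos1(id42) recv 86: fwd
Round 3: pos3(id98) recv 62: drop; pos1(id42) recv 98: fwd; pos2(id58) recv 86: fwd
Round 4: pos2(id58) recv 98: fwd; pos3(id98) recv 86: drop
Round 5: pos3(id98) recv 98: ELECTED
Message ID 86 originates at pos 4; dropped at pos 3 in round 4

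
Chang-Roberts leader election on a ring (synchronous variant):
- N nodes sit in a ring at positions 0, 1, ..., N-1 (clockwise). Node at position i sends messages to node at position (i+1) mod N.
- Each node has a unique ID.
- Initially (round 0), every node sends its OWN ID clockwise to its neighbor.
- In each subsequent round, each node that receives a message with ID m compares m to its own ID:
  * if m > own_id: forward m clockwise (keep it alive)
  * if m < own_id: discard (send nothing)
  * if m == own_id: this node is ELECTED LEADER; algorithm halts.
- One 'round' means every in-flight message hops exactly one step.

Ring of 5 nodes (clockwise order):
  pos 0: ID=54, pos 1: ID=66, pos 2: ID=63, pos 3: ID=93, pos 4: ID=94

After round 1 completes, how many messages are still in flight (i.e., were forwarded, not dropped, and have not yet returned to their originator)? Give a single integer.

Answer: 2

Derivation:
Round 1: pos1(id66) recv 54: drop; pos2(id63) recv 66: fwd; pos3(id93) recv 63: drop; pos4(id94) recv 93: drop; pos0(id54) recv 94: fwd
After round 1: 2 messages still in flight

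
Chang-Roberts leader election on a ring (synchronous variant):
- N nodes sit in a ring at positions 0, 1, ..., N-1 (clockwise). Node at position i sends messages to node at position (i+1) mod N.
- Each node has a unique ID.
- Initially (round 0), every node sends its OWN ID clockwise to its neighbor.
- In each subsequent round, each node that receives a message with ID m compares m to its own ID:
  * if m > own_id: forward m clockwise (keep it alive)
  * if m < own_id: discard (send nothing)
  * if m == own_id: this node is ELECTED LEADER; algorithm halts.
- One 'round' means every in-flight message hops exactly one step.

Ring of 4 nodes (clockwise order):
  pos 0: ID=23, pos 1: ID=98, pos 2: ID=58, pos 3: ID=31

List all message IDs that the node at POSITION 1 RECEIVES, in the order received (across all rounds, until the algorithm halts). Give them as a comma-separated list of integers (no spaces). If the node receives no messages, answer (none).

Answer: 23,31,58,98

Derivation:
Round 1: pos1(id98) recv 23: drop; pos2(id58) recv 98: fwd; pos3(id31) recv 58: fwd; pos0(id23) recv 31: fwd
Round 2: pos3(id31) recv 98: fwd; pos0(id23) recv 58: fwd; pos1(id98) recv 31: drop
Round 3: pos0(id23) recv 98: fwd; pos1(id98) recv 58: drop
Round 4: pos1(id98) recv 98: ELECTED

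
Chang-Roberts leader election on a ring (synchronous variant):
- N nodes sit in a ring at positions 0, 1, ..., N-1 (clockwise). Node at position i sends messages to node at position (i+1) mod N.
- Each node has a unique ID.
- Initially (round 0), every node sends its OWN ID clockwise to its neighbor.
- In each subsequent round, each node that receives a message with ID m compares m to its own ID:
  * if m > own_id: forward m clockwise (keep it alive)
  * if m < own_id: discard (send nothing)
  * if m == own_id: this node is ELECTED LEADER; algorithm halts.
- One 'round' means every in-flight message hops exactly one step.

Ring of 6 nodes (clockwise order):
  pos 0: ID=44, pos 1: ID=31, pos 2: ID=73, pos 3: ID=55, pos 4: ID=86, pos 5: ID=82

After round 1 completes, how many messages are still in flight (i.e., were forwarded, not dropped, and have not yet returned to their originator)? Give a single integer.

Round 1: pos1(id31) recv 44: fwd; pos2(id73) recv 31: drop; pos3(id55) recv 73: fwd; pos4(id86) recv 55: drop; pos5(id82) recv 86: fwd; pos0(id44) recv 82: fwd
After round 1: 4 messages still in flight

Answer: 4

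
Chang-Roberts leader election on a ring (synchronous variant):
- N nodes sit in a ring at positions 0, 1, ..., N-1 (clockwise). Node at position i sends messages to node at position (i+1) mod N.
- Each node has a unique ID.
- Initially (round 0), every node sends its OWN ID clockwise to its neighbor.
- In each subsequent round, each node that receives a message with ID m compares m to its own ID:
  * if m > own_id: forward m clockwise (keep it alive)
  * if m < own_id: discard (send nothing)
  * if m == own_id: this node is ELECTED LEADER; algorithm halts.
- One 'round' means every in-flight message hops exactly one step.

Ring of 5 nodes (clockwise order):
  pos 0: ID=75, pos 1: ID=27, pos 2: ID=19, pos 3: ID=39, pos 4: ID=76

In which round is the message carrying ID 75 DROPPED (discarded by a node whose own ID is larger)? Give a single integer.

Round 1: pos1(id27) recv 75: fwd; pos2(id19) recv 27: fwd; pos3(id39) recv 19: drop; pos4(id76) recv 39: drop; pos0(id75) recv 76: fwd
Round 2: pos2(id19) recv 75: fwd; pos3(id39) recv 27: drop; pos1(id27) recv 76: fwd
Round 3: pos3(id39) recv 75: fwd; pos2(id19) recv 76: fwd
Round 4: pos4(id76) recv 75: drop; pos3(id39) recv 76: fwd
Round 5: pos4(id76) recv 76: ELECTED
Message ID 75 originates at pos 0; dropped at pos 4 in round 4

Answer: 4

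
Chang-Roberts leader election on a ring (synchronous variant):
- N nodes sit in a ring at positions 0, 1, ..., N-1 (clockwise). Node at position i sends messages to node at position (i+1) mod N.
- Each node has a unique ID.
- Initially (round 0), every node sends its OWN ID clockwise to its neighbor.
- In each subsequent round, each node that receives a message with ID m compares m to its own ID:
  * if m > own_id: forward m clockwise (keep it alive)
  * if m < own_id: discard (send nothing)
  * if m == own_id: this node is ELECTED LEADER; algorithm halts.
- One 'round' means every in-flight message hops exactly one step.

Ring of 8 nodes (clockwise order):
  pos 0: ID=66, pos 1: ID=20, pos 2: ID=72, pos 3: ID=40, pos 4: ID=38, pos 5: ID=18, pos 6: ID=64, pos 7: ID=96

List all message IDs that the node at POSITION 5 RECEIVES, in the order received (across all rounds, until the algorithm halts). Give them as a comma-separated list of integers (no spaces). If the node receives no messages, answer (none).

Round 1: pos1(id20) recv 66: fwd; pos2(id72) recv 20: drop; pos3(id40) recv 72: fwd; pos4(id38) recv 40: fwd; pos5(id18) recv 38: fwd; pos6(id64) recv 18: drop; pos7(id96) recv 64: drop; pos0(id66) recv 96: fwd
Round 2: pos2(id72) recv 66: drop; pos4(id38) recv 72: fwd; pos5(id18) recv 40: fwd; pos6(id64) recv 38: drop; pos1(id20) recv 96: fwd
Round 3: pos5(id18) recv 72: fwd; pos6(id64) recv 40: drop; pos2(id72) recv 96: fwd
Round 4: pos6(id64) recv 72: fwd; pos3(id40) recv 96: fwd
Round 5: pos7(id96) recv 72: drop; pos4(id38) recv 96: fwd
Round 6: pos5(id18) recv 96: fwd
Round 7: pos6(id64) recv 96: fwd
Round 8: pos7(id96) recv 96: ELECTED

Answer: 38,40,72,96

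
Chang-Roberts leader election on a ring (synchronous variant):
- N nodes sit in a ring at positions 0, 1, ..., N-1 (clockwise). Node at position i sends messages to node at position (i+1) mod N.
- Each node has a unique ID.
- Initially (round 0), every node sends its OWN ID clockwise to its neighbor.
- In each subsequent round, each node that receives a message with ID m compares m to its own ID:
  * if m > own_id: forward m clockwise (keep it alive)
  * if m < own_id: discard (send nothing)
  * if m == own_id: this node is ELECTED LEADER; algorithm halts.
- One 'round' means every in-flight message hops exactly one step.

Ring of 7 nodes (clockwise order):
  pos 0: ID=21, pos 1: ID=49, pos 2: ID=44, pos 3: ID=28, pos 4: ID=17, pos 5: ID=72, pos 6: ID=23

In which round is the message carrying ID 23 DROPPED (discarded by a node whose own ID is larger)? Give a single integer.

Answer: 2

Derivation:
Round 1: pos1(id49) recv 21: drop; pos2(id44) recv 49: fwd; pos3(id28) recv 44: fwd; pos4(id17) recv 28: fwd; pos5(id72) recv 17: drop; pos6(id23) recv 72: fwd; pos0(id21) recv 23: fwd
Round 2: pos3(id28) recv 49: fwd; pos4(id17) recv 44: fwd; pos5(id72) recv 28: drop; pos0(id21) recv 72: fwd; pos1(id49) recv 23: drop
Round 3: pos4(id17) recv 49: fwd; pos5(id72) recv 44: drop; pos1(id49) recv 72: fwd
Round 4: pos5(id72) recv 49: drop; pos2(id44) recv 72: fwd
Round 5: pos3(id28) recv 72: fwd
Round 6: pos4(id17) recv 72: fwd
Round 7: pos5(id72) recv 72: ELECTED
Message ID 23 originates at pos 6; dropped at pos 1 in round 2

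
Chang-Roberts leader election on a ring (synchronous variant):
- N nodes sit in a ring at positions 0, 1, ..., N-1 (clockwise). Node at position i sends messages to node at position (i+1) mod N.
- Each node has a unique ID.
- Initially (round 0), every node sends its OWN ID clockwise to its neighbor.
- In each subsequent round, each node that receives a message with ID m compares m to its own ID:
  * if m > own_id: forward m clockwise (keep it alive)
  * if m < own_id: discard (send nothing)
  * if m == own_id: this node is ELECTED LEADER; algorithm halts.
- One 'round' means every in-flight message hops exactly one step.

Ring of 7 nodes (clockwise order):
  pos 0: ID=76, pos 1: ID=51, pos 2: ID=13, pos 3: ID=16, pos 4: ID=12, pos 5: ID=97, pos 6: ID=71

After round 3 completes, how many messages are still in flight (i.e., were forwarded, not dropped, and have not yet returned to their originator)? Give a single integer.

Answer: 3

Derivation:
Round 1: pos1(id51) recv 76: fwd; pos2(id13) recv 51: fwd; pos3(id16) recv 13: drop; pos4(id12) recv 16: fwd; pos5(id97) recv 12: drop; pos6(id71) recv 97: fwd; pos0(id76) recv 71: drop
Round 2: pos2(id13) recv 76: fwd; pos3(id16) recv 51: fwd; pos5(id97) recv 16: drop; pos0(id76) recv 97: fwd
Round 3: pos3(id16) recv 76: fwd; pos4(id12) recv 51: fwd; pos1(id51) recv 97: fwd
After round 3: 3 messages still in flight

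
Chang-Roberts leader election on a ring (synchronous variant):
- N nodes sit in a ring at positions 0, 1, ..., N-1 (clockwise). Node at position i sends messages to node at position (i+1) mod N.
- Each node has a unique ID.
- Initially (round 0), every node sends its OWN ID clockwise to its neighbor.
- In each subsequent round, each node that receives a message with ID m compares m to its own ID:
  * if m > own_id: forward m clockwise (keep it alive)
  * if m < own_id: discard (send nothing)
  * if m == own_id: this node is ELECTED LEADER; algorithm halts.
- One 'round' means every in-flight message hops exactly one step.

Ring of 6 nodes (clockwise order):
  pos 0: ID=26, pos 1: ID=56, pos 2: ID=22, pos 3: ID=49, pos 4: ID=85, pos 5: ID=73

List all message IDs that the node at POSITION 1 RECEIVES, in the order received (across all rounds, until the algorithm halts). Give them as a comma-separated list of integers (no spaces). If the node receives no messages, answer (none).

Answer: 26,73,85

Derivation:
Round 1: pos1(id56) recv 26: drop; pos2(id22) recv 56: fwd; pos3(id49) recv 22: drop; pos4(id85) recv 49: drop; pos5(id73) recv 85: fwd; pos0(id26) recv 73: fwd
Round 2: pos3(id49) recv 56: fwd; pos0(id26) recv 85: fwd; pos1(id56) recv 73: fwd
Round 3: pos4(id85) recv 56: drop; pos1(id56) recv 85: fwd; pos2(id22) recv 73: fwd
Round 4: pos2(id22) recv 85: fwd; pos3(id49) recv 73: fwd
Round 5: pos3(id49) recv 85: fwd; pos4(id85) recv 73: drop
Round 6: pos4(id85) recv 85: ELECTED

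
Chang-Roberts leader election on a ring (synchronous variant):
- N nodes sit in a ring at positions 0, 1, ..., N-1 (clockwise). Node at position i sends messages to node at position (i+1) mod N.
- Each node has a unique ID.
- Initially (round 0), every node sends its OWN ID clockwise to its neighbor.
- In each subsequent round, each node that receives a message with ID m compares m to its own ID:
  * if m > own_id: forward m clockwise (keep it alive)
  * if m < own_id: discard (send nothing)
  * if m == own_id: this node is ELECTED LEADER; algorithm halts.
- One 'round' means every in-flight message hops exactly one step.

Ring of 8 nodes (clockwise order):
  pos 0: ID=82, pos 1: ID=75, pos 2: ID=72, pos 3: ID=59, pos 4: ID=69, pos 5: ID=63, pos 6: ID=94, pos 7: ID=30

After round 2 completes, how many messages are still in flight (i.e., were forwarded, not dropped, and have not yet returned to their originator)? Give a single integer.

Answer: 4

Derivation:
Round 1: pos1(id75) recv 82: fwd; pos2(id72) recv 75: fwd; pos3(id59) recv 72: fwd; pos4(id69) recv 59: drop; pos5(id63) recv 69: fwd; pos6(id94) recv 63: drop; pos7(id30) recv 94: fwd; pos0(id82) recv 30: drop
Round 2: pos2(id72) recv 82: fwd; pos3(id59) recv 75: fwd; pos4(id69) recv 72: fwd; pos6(id94) recv 69: drop; pos0(id82) recv 94: fwd
After round 2: 4 messages still in flight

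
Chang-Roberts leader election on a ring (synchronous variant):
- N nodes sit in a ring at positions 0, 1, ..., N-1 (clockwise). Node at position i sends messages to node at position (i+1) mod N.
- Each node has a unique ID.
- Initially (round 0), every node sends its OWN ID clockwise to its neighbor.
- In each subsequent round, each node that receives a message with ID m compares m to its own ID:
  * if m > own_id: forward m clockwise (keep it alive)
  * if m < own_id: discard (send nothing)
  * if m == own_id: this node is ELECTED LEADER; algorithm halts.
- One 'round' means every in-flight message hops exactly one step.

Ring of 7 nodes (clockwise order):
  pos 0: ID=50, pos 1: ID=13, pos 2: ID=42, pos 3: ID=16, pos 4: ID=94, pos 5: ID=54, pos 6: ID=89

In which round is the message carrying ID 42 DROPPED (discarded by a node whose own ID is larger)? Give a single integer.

Answer: 2

Derivation:
Round 1: pos1(id13) recv 50: fwd; pos2(id42) recv 13: drop; pos3(id16) recv 42: fwd; pos4(id94) recv 16: drop; pos5(id54) recv 94: fwd; pos6(id89) recv 54: drop; pos0(id50) recv 89: fwd
Round 2: pos2(id42) recv 50: fwd; pos4(id94) recv 42: drop; pos6(id89) recv 94: fwd; pos1(id13) recv 89: fwd
Round 3: pos3(id16) recv 50: fwd; pos0(id50) recv 94: fwd; pos2(id42) recv 89: fwd
Round 4: pos4(id94) recv 50: drop; pos1(id13) recv 94: fwd; pos3(id16) recv 89: fwd
Round 5: pos2(id42) recv 94: fwd; pos4(id94) recv 89: drop
Round 6: pos3(id16) recv 94: fwd
Round 7: pos4(id94) recv 94: ELECTED
Message ID 42 originates at pos 2; dropped at pos 4 in round 2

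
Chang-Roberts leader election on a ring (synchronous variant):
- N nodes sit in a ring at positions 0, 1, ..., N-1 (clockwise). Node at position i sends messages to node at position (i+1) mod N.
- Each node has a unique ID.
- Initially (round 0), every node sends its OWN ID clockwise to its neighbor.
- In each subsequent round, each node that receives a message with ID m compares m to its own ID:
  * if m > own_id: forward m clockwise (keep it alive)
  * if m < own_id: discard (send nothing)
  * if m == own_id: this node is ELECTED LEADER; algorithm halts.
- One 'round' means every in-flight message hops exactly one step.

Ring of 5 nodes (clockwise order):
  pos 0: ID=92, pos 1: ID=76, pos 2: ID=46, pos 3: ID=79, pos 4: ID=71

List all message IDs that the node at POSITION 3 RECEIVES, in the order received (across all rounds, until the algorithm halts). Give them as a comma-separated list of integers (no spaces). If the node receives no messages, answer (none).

Round 1: pos1(id76) recv 92: fwd; pos2(id46) recv 76: fwd; pos3(id79) recv 46: drop; pos4(id71) recv 79: fwd; pos0(id92) recv 71: drop
Round 2: pos2(id46) recv 92: fwd; pos3(id79) recv 76: drop; pos0(id92) recv 79: drop
Round 3: pos3(id79) recv 92: fwd
Round 4: pos4(id71) recv 92: fwd
Round 5: pos0(id92) recv 92: ELECTED

Answer: 46,76,92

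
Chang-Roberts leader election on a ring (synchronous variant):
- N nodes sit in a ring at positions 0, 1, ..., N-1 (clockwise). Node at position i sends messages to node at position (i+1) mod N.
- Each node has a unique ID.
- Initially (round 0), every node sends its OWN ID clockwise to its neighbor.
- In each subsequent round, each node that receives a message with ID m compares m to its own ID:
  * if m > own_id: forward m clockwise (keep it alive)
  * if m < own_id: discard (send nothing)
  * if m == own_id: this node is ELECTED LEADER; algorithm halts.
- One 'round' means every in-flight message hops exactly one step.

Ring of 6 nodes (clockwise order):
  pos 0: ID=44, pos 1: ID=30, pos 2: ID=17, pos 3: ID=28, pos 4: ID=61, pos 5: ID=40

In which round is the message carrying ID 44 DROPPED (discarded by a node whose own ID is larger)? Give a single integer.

Round 1: pos1(id30) recv 44: fwd; pos2(id17) recv 30: fwd; pos3(id28) recv 17: drop; pos4(id61) recv 28: drop; pos5(id40) recv 61: fwd; pos0(id44) recv 40: drop
Round 2: pos2(id17) recv 44: fwd; pos3(id28) recv 30: fwd; pos0(id44) recv 61: fwd
Round 3: pos3(id28) recv 44: fwd; pos4(id61) recv 30: drop; pos1(id30) recv 61: fwd
Round 4: pos4(id61) recv 44: drop; pos2(id17) recv 61: fwd
Round 5: pos3(id28) recv 61: fwd
Round 6: pos4(id61) recv 61: ELECTED
Message ID 44 originates at pos 0; dropped at pos 4 in round 4

Answer: 4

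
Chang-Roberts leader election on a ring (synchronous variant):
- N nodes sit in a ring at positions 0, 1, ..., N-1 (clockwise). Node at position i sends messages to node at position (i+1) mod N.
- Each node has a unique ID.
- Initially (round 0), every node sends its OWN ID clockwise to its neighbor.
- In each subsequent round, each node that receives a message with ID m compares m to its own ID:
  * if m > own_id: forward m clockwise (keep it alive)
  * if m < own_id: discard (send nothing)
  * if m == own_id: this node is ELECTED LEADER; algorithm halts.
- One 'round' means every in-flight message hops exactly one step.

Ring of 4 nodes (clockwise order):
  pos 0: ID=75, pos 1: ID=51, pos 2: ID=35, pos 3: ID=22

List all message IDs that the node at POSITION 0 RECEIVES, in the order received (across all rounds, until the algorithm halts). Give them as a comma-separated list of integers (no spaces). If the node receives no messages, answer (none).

Answer: 22,35,51,75

Derivation:
Round 1: pos1(id51) recv 75: fwd; pos2(id35) recv 51: fwd; pos3(id22) recv 35: fwd; pos0(id75) recv 22: drop
Round 2: pos2(id35) recv 75: fwd; pos3(id22) recv 51: fwd; pos0(id75) recv 35: drop
Round 3: pos3(id22) recv 75: fwd; pos0(id75) recv 51: drop
Round 4: pos0(id75) recv 75: ELECTED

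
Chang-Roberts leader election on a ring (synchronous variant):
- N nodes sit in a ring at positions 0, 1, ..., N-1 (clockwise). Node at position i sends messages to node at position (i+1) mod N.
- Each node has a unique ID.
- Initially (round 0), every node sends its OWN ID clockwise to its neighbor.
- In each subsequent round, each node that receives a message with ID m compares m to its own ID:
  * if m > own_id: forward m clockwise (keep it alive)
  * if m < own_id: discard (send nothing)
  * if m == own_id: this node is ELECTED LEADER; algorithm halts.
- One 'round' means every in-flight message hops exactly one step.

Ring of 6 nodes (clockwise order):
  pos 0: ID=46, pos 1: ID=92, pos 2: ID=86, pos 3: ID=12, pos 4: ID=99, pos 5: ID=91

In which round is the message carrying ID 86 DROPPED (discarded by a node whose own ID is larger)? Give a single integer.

Answer: 2

Derivation:
Round 1: pos1(id92) recv 46: drop; pos2(id86) recv 92: fwd; pos3(id12) recv 86: fwd; pos4(id99) recv 12: drop; pos5(id91) recv 99: fwd; pos0(id46) recv 91: fwd
Round 2: pos3(id12) recv 92: fwd; pos4(id99) recv 86: drop; pos0(id46) recv 99: fwd; pos1(id92) recv 91: drop
Round 3: pos4(id99) recv 92: drop; pos1(id92) recv 99: fwd
Round 4: pos2(id86) recv 99: fwd
Round 5: pos3(id12) recv 99: fwd
Round 6: pos4(id99) recv 99: ELECTED
Message ID 86 originates at pos 2; dropped at pos 4 in round 2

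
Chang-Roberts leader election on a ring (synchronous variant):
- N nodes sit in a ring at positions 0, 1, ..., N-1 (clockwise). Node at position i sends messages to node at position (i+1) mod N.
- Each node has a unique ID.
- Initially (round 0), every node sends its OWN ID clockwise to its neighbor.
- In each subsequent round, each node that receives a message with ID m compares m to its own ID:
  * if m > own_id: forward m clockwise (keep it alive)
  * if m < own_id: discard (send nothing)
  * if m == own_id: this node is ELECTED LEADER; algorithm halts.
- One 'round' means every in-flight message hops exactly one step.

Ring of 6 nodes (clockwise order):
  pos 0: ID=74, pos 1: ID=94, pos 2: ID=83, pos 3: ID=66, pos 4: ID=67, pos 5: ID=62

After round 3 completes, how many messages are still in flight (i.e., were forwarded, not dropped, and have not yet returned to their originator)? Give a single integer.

Round 1: pos1(id94) recv 74: drop; pos2(id83) recv 94: fwd; pos3(id66) recv 83: fwd; pos4(id67) recv 66: drop; pos5(id62) recv 67: fwd; pos0(id74) recv 62: drop
Round 2: pos3(id66) recv 94: fwd; pos4(id67) recv 83: fwd; pos0(id74) recv 67: drop
Round 3: pos4(id67) recv 94: fwd; pos5(id62) recv 83: fwd
After round 3: 2 messages still in flight

Answer: 2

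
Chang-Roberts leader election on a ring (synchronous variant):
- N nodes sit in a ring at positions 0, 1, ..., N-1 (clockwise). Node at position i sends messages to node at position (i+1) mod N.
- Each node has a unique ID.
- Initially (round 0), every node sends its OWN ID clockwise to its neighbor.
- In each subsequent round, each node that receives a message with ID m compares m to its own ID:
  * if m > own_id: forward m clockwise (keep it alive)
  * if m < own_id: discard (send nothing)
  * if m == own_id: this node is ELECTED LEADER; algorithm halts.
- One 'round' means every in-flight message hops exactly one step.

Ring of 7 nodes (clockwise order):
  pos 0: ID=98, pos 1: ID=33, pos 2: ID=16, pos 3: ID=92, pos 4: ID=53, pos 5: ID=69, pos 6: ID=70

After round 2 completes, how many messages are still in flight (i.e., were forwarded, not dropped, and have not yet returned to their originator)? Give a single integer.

Answer: 2

Derivation:
Round 1: pos1(id33) recv 98: fwd; pos2(id16) recv 33: fwd; pos3(id92) recv 16: drop; pos4(id53) recv 92: fwd; pos5(id69) recv 53: drop; pos6(id70) recv 69: drop; pos0(id98) recv 70: drop
Round 2: pos2(id16) recv 98: fwd; pos3(id92) recv 33: drop; pos5(id69) recv 92: fwd
After round 2: 2 messages still in flight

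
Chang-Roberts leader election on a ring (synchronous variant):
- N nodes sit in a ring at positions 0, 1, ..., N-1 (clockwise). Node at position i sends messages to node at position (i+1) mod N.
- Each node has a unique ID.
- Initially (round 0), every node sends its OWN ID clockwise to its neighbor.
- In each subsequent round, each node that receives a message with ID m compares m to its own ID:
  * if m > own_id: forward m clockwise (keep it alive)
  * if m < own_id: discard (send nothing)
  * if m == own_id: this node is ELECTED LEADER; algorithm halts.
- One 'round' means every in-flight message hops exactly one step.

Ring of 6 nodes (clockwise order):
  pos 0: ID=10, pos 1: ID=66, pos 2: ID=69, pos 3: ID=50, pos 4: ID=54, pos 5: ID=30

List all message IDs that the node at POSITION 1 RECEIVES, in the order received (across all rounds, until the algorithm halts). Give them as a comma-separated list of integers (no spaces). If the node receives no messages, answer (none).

Round 1: pos1(id66) recv 10: drop; pos2(id69) recv 66: drop; pos3(id50) recv 69: fwd; pos4(id54) recv 50: drop; pos5(id30) recv 54: fwd; pos0(id10) recv 30: fwd
Round 2: pos4(id54) recv 69: fwd; pos0(id10) recv 54: fwd; pos1(id66) recv 30: drop
Round 3: pos5(id30) recv 69: fwd; pos1(id66) recv 54: drop
Round 4: pos0(id10) recv 69: fwd
Round 5: pos1(id66) recv 69: fwd
Round 6: pos2(id69) recv 69: ELECTED

Answer: 10,30,54,69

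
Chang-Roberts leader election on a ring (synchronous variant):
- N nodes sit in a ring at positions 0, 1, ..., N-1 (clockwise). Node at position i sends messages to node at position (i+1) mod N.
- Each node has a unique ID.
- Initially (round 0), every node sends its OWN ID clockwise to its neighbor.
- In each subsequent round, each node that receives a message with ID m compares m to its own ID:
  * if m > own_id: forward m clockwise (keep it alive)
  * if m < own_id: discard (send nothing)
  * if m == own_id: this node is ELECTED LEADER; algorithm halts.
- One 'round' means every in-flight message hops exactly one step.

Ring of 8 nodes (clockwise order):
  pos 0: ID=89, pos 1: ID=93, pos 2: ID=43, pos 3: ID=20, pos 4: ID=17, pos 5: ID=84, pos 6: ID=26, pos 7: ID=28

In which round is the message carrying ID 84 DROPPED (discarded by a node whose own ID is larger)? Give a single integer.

Round 1: pos1(id93) recv 89: drop; pos2(id43) recv 93: fwd; pos3(id20) recv 43: fwd; pos4(id17) recv 20: fwd; pos5(id84) recv 17: drop; pos6(id26) recv 84: fwd; pos7(id28) recv 26: drop; pos0(id89) recv 28: drop
Round 2: pos3(id20) recv 93: fwd; pos4(id17) recv 43: fwd; pos5(id84) recv 20: drop; pos7(id28) recv 84: fwd
Round 3: pos4(id17) recv 93: fwd; pos5(id84) recv 43: drop; pos0(id89) recv 84: drop
Round 4: pos5(id84) recv 93: fwd
Round 5: pos6(id26) recv 93: fwd
Round 6: pos7(id28) recv 93: fwd
Round 7: pos0(id89) recv 93: fwd
Round 8: pos1(id93) recv 93: ELECTED
Message ID 84 originates at pos 5; dropped at pos 0 in round 3

Answer: 3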